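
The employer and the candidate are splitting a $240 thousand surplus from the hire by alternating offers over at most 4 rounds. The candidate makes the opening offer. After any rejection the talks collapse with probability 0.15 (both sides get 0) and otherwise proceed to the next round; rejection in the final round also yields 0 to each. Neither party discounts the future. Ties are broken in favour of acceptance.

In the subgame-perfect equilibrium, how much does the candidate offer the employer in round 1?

177.99

By backward induction:
Round 4 (the employer proposes): rejection yields 0 for the candidate; the employer offers 0 and keeps 240.
Round 3 (the candidate proposes): rejecting gives the employer an expected 0.85 × 240 = 204. The candidate offers 204 and keeps 240 − 204 = 36.
Round 2 (the employer proposes): rejecting gives the candidate an expected 0.85 × 36 = 30.6. The employer offers 30.6 and keeps 240 − 30.6 = 209.4.
Round 1 (the candidate proposes): rejecting gives the employer an expected 0.85 × 209.4 = 177.99; the candidate offers that and keeps 62.01.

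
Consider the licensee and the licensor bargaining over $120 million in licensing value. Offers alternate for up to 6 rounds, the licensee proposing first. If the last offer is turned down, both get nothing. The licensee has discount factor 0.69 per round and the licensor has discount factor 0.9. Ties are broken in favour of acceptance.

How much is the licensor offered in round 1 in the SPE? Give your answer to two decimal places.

95.92

Round 6 (the licensor proposes): rejection yields 0 for the licensee; the licensor offers 0 and keeps 120.
Round 5 (the licensee proposes): the licensor can get 120 next round, worth 0.9 × 120 = 108 now, so the licensee offers 108, keeping 12.
Round 4 (the licensor proposes): the licensee can get 12 next round, worth 0.69 × 12 = 8.28 now; the licensor offers that and keeps 111.72.
Round 3 (the licensee proposes): the licensor can get 111.72 next round, worth 0.9 × 111.72 = 100.548 now; the licensee offers that and keeps 19.452.
Round 2 (the licensor proposes): the licensee can get 19.452 next round, worth 0.69 × 19.452 = 13.42188 now; the licensor offers that and keeps 106.57812.
Round 1 (the licensee proposes): the licensor can get 106.57812 next round, worth 0.9 × 106.57812 = 95.920308 now; the licensee offers that and keeps 24.079692.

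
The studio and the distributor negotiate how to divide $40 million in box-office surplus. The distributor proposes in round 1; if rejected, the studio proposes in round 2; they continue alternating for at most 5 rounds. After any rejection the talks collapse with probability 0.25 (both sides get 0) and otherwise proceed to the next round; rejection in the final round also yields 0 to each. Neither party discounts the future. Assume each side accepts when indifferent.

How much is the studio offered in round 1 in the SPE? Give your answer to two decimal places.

11.72

Round 5 (the distributor proposes): the studio will accept anything ≥ 0, so the distributor offers 0 and keeps 40.
Round 4 (the studio proposes): rejecting gives the distributor an expected 0.75 × 40 = 30; the studio offers that and keeps 10.
Round 3 (the distributor proposes): rejecting gives the studio an expected 0.75 × 10 = 7.5; the distributor offers that and keeps 32.5.
Round 2 (the studio proposes): rejecting gives the distributor an expected 0.75 × 32.5 = 24.375, so the studio offers 24.375, keeping 15.625.
Round 1 (the distributor proposes): rejecting gives the studio an expected 0.75 × 15.625 = 11.71875. The distributor offers 11.71875 and keeps 40 − 11.71875 = 28.28125.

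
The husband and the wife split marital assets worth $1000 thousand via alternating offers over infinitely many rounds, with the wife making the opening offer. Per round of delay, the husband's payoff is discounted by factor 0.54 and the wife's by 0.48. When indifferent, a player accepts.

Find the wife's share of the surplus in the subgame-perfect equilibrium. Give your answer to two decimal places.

620.95

Let x be the wife's share when the wife proposes and y be the husband's share when the husband proposes.
The husband accepts iff offered ≥ 0.54·y, so x = 1000 − 0.54y. Symmetrically y = 1000 − 0.48x.
Substituting: x = 1000 − 0.54(1000 − 0.48x), giving x(1 − 0.48·0.54) = 1000(1 − 0.54).
So x = 1000 × 0.46 / 0.7408 ≈ 620.9503, and the husband receives 1000 − x ≈ 379.0497.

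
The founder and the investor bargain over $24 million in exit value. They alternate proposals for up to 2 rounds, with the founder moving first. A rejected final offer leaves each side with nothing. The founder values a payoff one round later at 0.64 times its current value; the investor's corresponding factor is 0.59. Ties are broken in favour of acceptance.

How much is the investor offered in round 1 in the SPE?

14.16

By backward induction:
Round 2 (the investor proposes): rejection yields 0 for the founder; the investor offers 0 and keeps 24.
Round 1 (the founder proposes): the investor can get 24 next round, worth 0.59 × 24 = 14.16 now, so the founder offers 14.16, keeping 9.84.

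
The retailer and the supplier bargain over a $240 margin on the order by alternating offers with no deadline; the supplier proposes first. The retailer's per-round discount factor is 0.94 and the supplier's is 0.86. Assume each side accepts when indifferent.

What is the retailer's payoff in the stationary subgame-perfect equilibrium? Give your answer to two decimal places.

In a stationary SPE each proposer offers the other exactly their discounted continuation value.
If the supplier keeps x when proposing and the retailer keeps y when proposing, then x = 240 − 0.94y and y = 240 − 0.86x.
Solving: x = 240(1 − 0.94) / (1 − 0.86·0.94) = 14.4 / 0.1916 ≈ 75.1566.
The retailer gets 240 − 75.1566 ≈ 164.8434.

164.84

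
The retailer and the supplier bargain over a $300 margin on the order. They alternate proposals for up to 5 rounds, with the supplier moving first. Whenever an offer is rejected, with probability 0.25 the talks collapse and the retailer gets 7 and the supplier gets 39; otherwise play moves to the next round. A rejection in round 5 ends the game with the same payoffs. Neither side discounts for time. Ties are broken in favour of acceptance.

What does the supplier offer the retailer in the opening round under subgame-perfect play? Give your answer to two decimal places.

81.41

Round 5 (the supplier proposes): the retailer gets 7 if talks fail, so the supplier offers 7 and keeps 293.
Round 4 (the retailer proposes): rejecting gives the supplier an expected 0.75 × 293 + 0.25 × 39 = 229.5. The retailer offers 229.5 and keeps 300 − 229.5 = 70.5.
Round 3 (the supplier proposes): rejecting gives the retailer an expected 0.75 × 70.5 + 0.25 × 7 = 54.625. The supplier offers 54.625 and keeps 300 − 54.625 = 245.375.
Round 2 (the retailer proposes): rejecting gives the supplier an expected 0.75 × 245.375 + 0.25 × 39 = 193.78125, so the retailer offers 193.78125, keeping 106.21875.
Round 1 (the supplier proposes): rejecting gives the retailer an expected 0.75 × 106.21875 + 0.25 × 7 = 81.4140625; the supplier offers that and keeps 218.5859375.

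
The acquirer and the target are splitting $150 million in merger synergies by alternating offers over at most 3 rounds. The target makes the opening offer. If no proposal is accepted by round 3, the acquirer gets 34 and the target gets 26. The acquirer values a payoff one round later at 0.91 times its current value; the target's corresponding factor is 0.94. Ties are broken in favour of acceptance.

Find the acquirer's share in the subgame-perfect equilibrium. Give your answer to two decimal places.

37.27

By backward induction:
Round 3 (the target proposes): the acquirer gets 34 if talks fail, so the target offers 34 and keeps 116.
Round 2 (the acquirer proposes): the target can get 116 next round, worth 0.94 × 116 = 109.04 now; the acquirer offers that and keeps 40.96.
Round 1 (the target proposes): the acquirer can get 40.96 next round, worth 0.91 × 40.96 = 37.2736 now. The target offers 37.2736 and keeps 150 − 37.2736 = 112.7264.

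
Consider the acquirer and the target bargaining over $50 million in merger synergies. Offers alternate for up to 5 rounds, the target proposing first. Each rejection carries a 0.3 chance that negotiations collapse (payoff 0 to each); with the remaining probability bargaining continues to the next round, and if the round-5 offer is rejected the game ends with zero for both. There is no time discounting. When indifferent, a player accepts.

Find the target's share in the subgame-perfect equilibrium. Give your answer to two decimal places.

By backward induction:
Round 5 (the target proposes): rejection yields 0 for the acquirer; the target offers 0 and keeps 50.
Round 4 (the acquirer proposes): rejecting gives the target an expected 0.7 × 50 = 35, so the acquirer offers 35, keeping 15.
Round 3 (the target proposes): rejecting gives the acquirer an expected 0.7 × 15 = 10.5, so the target offers 10.5, keeping 39.5.
Round 2 (the acquirer proposes): rejecting gives the target an expected 0.7 × 39.5 = 27.65, so the acquirer offers 27.65, keeping 22.35.
Round 1 (the target proposes): rejecting gives the acquirer an expected 0.7 × 22.35 = 15.645. The target offers 15.645 and keeps 50 − 15.645 = 34.355.

34.36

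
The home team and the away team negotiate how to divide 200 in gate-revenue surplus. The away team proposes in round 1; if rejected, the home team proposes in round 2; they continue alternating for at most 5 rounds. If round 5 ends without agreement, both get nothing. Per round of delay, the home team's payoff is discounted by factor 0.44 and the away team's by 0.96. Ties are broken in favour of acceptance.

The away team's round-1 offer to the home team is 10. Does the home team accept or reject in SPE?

Accept

Round 5 (the away team proposes): the home team will accept anything ≥ 0, so the away team offers 0 and keeps 200.
Round 4 (the home team proposes): the away team can get 200 next round, worth 0.96 × 200 = 192 now, so the home team offers 192, keeping 8.
Round 3 (the away team proposes): the home team can get 8 next round, worth 0.44 × 8 = 3.52 now; the away team offers that and keeps 196.48.
Round 2 (the home team proposes): the away team can get 196.48 next round, worth 0.96 × 196.48 = 188.6208 now, so the home team offers 188.6208, keeping 11.3792.
So by rejecting in round 1, the home team gets 11.3792 next round, worth 0.44 × 11.3792 = 5.006848 now.
Offer 10 ≥ 5.006848, so the home team accepts.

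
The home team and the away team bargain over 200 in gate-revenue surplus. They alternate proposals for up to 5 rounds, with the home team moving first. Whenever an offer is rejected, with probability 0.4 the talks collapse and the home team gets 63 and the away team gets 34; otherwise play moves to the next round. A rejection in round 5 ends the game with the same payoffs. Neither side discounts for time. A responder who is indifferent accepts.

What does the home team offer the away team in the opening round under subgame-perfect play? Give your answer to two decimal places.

67.62

Round 5 (the home team proposes): the away team gets 34 if talks fail, so the home team offers 34 and keeps 166.
Round 4 (the away team proposes): rejecting gives the home team an expected 0.6 × 166 + 0.4 × 63 = 124.8. The away team offers 124.8 and keeps 200 − 124.8 = 75.2.
Round 3 (the home team proposes): rejecting gives the away team an expected 0.6 × 75.2 + 0.4 × 34 = 58.72, so the home team offers 58.72, keeping 141.28.
Round 2 (the away team proposes): rejecting gives the home team an expected 0.6 × 141.28 + 0.4 × 63 = 109.968. The away team offers 109.968 and keeps 200 − 109.968 = 90.032.
Round 1 (the home team proposes): rejecting gives the away team an expected 0.6 × 90.032 + 0.4 × 34 = 67.6192. The home team offers 67.6192 and keeps 200 − 67.6192 = 132.3808.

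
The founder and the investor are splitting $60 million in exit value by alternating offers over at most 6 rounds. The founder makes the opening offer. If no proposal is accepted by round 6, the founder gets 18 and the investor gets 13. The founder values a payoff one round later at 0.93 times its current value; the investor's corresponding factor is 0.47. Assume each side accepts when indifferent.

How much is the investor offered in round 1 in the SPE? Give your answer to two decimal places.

6.61

Round 6 (the investor proposes): the founder gets 18 if talks fail, so the investor offers 18 and keeps 42.
Round 5 (the founder proposes): the investor can get 42 next round, worth 0.47 × 42 = 19.74 now. The founder offers 19.74 and keeps 60 − 19.74 = 40.26.
Round 4 (the investor proposes): the founder can get 40.26 next round, worth 0.93 × 40.26 = 37.4418 now. The investor offers 37.4418 and keeps 60 − 37.4418 = 22.5582.
Round 3 (the founder proposes): the investor can get 22.5582 next round, worth 0.47 × 22.5582 = 10.602354 now, so the founder offers 10.602354, keeping 49.397646.
Round 2 (the investor proposes): the founder can get 49.397646 next round, worth 0.93 × 49.397646 = 45.93981078 now, so the investor offers 45.93981078, keeping 14.06018922.
Round 1 (the founder proposes): the investor can get 14.06018922 next round, worth 0.47 × 14.06018922 = 6.6082889334 now. The founder offers 6.6082889334 and keeps 60 − 6.6082889334 = 53.3917110666.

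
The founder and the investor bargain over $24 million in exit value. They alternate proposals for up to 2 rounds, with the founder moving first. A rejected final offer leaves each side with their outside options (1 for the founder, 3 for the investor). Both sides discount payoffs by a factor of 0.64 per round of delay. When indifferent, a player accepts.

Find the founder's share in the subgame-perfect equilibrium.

9.28

Round 2 (the investor proposes): the founder gets 1 if talks fail, so the investor offers 1 and keeps 23.
Round 1 (the founder proposes): the investor can get 23 next round, worth 0.64 × 23 = 14.72 now; the founder offers that and keeps 9.28.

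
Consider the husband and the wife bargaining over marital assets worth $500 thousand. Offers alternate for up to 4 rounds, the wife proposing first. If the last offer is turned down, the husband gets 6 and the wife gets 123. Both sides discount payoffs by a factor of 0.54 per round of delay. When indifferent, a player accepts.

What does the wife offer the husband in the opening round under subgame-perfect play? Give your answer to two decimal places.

Round 4 (the husband proposes): the wife gets 123 if talks fail, so the husband offers 123 and keeps 377.
Round 3 (the wife proposes): the husband can get 377 next round, worth 0.54 × 377 = 203.58 now, so the wife offers 203.58, keeping 296.42.
Round 2 (the husband proposes): the wife can get 296.42 next round, worth 0.54 × 296.42 = 160.0668 now, so the husband offers 160.0668, keeping 339.9332.
Round 1 (the wife proposes): the husband can get 339.9332 next round, worth 0.54 × 339.9332 = 183.563928 now. The wife offers 183.563928 and keeps 500 − 183.563928 = 316.436072.

183.56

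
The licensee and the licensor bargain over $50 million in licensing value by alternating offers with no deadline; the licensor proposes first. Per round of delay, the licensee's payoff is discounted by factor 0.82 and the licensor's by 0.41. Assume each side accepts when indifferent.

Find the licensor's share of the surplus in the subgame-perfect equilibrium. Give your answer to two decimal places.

Let x be the licensor's share when the licensor proposes and y be the licensee's share when the licensee proposes.
The licensee accepts iff offered ≥ 0.82·y, so x = 50 − 0.82y. Symmetrically y = 50 − 0.41x.
Substituting: x = 50 − 0.82(50 − 0.41x), giving x(1 − 0.41·0.82) = 50(1 − 0.82).
So x = 50 × 0.18 / 0.6638 ≈ 13.5583, and the licensee receives 50 − x ≈ 36.4417.

13.56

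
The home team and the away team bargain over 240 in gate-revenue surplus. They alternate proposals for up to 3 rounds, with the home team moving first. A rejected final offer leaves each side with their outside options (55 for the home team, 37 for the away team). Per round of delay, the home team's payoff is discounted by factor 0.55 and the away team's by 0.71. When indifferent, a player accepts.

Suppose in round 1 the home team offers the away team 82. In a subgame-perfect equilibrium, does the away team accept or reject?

Reject

Work out the away team's continuation value if the offer is rejected.
Round 3 (the home team proposes): the away team gets 37 if talks fail, so the home team offers 37 and keeps 203.
Round 2 (the away team proposes): the home team can get 203 next round, worth 0.55 × 203 = 111.65 now, so the away team offers 111.65, keeping 128.35.
So by rejecting in round 1, the away team gets 128.35 next round, worth 0.71 × 128.35 = 91.1285 now.
Offer 82 < 91.1285, so the away team rejects.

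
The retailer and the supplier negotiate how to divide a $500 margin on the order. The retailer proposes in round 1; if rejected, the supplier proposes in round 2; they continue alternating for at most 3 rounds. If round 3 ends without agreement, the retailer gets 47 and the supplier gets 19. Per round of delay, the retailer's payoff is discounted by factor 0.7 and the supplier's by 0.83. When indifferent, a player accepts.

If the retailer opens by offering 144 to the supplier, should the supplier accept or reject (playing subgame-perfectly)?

Work out the supplier's continuation value if the offer is rejected.
Round 3 (the retailer proposes): the supplier gets 19 if talks fail, so the retailer offers 19 and keeps 481.
Round 2 (the supplier proposes): the retailer can get 481 next round, worth 0.7 × 481 = 336.7 now, so the supplier offers 336.7, keeping 163.3.
So by rejecting in round 1, the supplier gets 163.3 next round, worth 0.83 × 163.3 = 135.539 now.
Offer 144 ≥ 135.539, so the supplier accepts.

Accept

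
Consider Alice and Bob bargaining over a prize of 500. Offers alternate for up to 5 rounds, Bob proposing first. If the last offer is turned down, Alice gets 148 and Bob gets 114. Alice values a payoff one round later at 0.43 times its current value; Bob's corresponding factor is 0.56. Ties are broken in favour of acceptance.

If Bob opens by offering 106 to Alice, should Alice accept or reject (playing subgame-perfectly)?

Work out Alice's continuation value if the offer is rejected.
Round 5 (Bob proposes): Alice gets 148 if talks fail, so Bob offers 148 and keeps 352.
Round 4 (Alice proposes): Bob can get 352 next round, worth 0.56 × 352 = 197.12 now. Alice offers 197.12 and keeps 500 − 197.12 = 302.88.
Round 3 (Bob proposes): Alice can get 302.88 next round, worth 0.43 × 302.88 = 130.2384 now. Bob offers 130.2384 and keeps 500 − 130.2384 = 369.7616.
Round 2 (Alice proposes): Bob can get 369.7616 next round, worth 0.56 × 369.7616 = 207.066496 now. Alice offers 207.066496 and keeps 500 − 207.066496 = 292.933504.
So by rejecting in round 1, Alice gets 292.933504 next round, worth 0.43 × 292.933504 = 125.96140672 now.
Offer 106 < 125.96140672, so Alice rejects.

Reject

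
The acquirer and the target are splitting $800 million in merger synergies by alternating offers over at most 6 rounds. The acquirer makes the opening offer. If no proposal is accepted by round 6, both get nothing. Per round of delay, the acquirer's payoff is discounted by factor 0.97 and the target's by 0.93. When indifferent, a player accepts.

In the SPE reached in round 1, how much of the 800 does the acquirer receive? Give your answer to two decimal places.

152.09

Round 6 (the target proposes): rejection yields 0 for the acquirer; the target offers 0 and keeps 800.
Round 5 (the acquirer proposes): the target can get 800 next round, worth 0.93 × 800 = 744 now. The acquirer offers 744 and keeps 800 − 744 = 56.
Round 4 (the target proposes): the acquirer can get 56 next round, worth 0.97 × 56 = 54.32 now. The target offers 54.32 and keeps 800 − 54.32 = 745.68.
Round 3 (the acquirer proposes): the target can get 745.68 next round, worth 0.93 × 745.68 = 693.4824 now. The acquirer offers 693.4824 and keeps 800 − 693.4824 = 106.5176.
Round 2 (the target proposes): the acquirer can get 106.5176 next round, worth 0.97 × 106.5176 = 103.322072 now. The target offers 103.322072 and keeps 800 − 103.322072 = 696.677928.
Round 1 (the acquirer proposes): the target can get 696.677928 next round, worth 0.93 × 696.677928 = 647.91047304 now. The acquirer offers 647.91047304 and keeps 800 − 647.91047304 = 152.08952696.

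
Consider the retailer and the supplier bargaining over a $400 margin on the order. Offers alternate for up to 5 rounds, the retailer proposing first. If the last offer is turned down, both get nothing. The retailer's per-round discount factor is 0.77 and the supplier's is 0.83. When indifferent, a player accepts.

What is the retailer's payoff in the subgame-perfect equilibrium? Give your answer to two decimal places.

Round 5 (the retailer proposes): the supplier will accept anything ≥ 0, so the retailer offers 0 and keeps 400.
Round 4 (the supplier proposes): the retailer can get 400 next round, worth 0.77 × 400 = 308 now; the supplier offers that and keeps 92.
Round 3 (the retailer proposes): the supplier can get 92 next round, worth 0.83 × 92 = 76.36 now, so the retailer offers 76.36, keeping 323.64.
Round 2 (the supplier proposes): the retailer can get 323.64 next round, worth 0.77 × 323.64 = 249.2028 now. The supplier offers 249.2028 and keeps 400 − 249.2028 = 150.7972.
Round 1 (the retailer proposes): the supplier can get 150.7972 next round, worth 0.83 × 150.7972 = 125.161676 now, so the retailer offers 125.161676, keeping 274.838324.

274.84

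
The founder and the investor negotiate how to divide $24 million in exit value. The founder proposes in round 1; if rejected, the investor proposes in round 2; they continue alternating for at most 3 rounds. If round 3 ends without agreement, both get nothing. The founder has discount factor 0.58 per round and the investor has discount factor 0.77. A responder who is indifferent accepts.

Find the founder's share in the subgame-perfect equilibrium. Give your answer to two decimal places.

Round 3 (the founder proposes): the investor will accept anything ≥ 0, so the founder offers 0 and keeps 24.
Round 2 (the investor proposes): the founder can get 24 next round, worth 0.58 × 24 = 13.92 now, so the investor offers 13.92, keeping 10.08.
Round 1 (the founder proposes): the investor can get 10.08 next round, worth 0.77 × 10.08 = 7.7616 now; the founder offers that and keeps 16.2384.

16.24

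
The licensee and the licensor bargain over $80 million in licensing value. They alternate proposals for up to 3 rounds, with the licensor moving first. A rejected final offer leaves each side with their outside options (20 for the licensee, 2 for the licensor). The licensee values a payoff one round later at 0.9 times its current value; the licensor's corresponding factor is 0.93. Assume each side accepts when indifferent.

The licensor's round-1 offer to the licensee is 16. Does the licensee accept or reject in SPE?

Reject

Work out the licensee's continuation value if the offer is rejected.
Round 3 (the licensor proposes): the licensee gets 20 if talks fail, so the licensor offers 20 and keeps 60.
Round 2 (the licensee proposes): the licensor can get 60 next round, worth 0.93 × 60 = 55.8 now. The licensee offers 55.8 and keeps 80 − 55.8 = 24.2.
So by rejecting in round 1, the licensee gets 24.2 next round, worth 0.9 × 24.2 = 21.78 now.
Offer 16 < 21.78, so the licensee rejects.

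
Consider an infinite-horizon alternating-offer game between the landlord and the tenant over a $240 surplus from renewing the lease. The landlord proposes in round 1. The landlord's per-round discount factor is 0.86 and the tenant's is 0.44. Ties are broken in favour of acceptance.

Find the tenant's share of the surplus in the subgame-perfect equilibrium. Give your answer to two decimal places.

23.78

In a stationary SPE each proposer offers the other exactly their discounted continuation value.
If the landlord keeps x when proposing and the tenant keeps y when proposing, then x = 240 − 0.44y and y = 240 − 0.86x.
Solving: x = 240(1 − 0.44) / (1 − 0.86·0.44) = 134.4 / 0.6216 ≈ 216.2162.
The tenant gets 240 − 216.2162 ≈ 23.7838.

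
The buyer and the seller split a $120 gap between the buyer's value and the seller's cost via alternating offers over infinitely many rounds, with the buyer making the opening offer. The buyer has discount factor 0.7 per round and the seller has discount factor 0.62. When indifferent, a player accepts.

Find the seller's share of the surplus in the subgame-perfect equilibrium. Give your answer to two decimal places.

When the buyer proposes, the seller accepts any offer worth at least 0.62 times what the seller would get by proposing next round; and vice versa.
This gives x = 120 − 0.62y and y = 120 − 0.7x, where x and y are each side's share when it proposes.
Hence (1 − 0.62·0.7)x = 120(1 − 0.62), i.e. 0.566·x = 45.6.
x ≈ 80.5654; the seller's share is 120 − x ≈ 39.4346.

39.43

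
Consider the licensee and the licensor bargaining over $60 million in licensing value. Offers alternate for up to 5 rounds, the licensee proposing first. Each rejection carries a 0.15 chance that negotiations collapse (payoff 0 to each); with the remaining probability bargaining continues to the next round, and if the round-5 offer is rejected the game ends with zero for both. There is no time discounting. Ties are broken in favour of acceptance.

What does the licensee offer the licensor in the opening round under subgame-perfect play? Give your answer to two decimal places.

Round 5 (the licensee proposes): the licensor will accept anything ≥ 0, so the licensee offers 0 and keeps 60.
Round 4 (the licensor proposes): rejecting gives the licensee an expected 0.85 × 60 = 51, so the licensor offers 51, keeping 9.
Round 3 (the licensee proposes): rejecting gives the licensor an expected 0.85 × 9 = 7.65, so the licensee offers 7.65, keeping 52.35.
Round 2 (the licensor proposes): rejecting gives the licensee an expected 0.85 × 52.35 = 44.4975; the licensor offers that and keeps 15.5025.
Round 1 (the licensee proposes): rejecting gives the licensor an expected 0.85 × 15.5025 = 13.177125; the licensee offers that and keeps 46.822875.

13.18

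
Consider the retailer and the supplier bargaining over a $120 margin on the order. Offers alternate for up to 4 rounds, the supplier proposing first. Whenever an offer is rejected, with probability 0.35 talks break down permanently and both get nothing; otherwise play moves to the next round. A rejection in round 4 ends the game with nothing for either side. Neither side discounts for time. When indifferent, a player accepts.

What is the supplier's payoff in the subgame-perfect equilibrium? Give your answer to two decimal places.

Round 4 (the retailer proposes): the supplier will accept anything ≥ 0, so the retailer offers 0 and keeps 120.
Round 3 (the supplier proposes): rejecting gives the retailer an expected 0.65 × 120 = 78; the supplier offers that and keeps 42.
Round 2 (the retailer proposes): rejecting gives the supplier an expected 0.65 × 42 = 27.3. The retailer offers 27.3 and keeps 120 − 27.3 = 92.7.
Round 1 (the supplier proposes): rejecting gives the retailer an expected 0.65 × 92.7 = 60.255, so the supplier offers 60.255, keeping 59.745.

59.75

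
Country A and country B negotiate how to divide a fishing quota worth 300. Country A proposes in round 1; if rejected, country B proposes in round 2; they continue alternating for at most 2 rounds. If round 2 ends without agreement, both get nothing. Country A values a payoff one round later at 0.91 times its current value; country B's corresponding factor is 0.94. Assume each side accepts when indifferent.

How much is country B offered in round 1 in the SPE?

Round 2 (country B proposes): country A will accept anything ≥ 0, so country B offers 0 and keeps 300.
Round 1 (country A proposes): country B can get 300 next round, worth 0.94 × 300 = 282 now. Country A offers 282 and keeps 300 − 282 = 18.

282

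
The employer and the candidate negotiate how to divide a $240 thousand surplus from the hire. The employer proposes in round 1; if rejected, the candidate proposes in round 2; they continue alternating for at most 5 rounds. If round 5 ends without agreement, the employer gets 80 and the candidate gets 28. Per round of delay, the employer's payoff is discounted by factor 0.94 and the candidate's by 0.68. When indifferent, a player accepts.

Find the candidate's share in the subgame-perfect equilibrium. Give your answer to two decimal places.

Round 5 (the employer proposes): the candidate gets 28 if talks fail, so the employer offers 28 and keeps 212.
Round 4 (the candidate proposes): the employer can get 212 next round, worth 0.94 × 212 = 199.28 now. The candidate offers 199.28 and keeps 240 − 199.28 = 40.72.
Round 3 (the employer proposes): the candidate can get 40.72 next round, worth 0.68 × 40.72 = 27.6896 now. The employer offers 27.6896 and keeps 240 − 27.6896 = 212.3104.
Round 2 (the candidate proposes): the employer can get 212.3104 next round, worth 0.94 × 212.3104 = 199.571776 now. The candidate offers 199.571776 and keeps 240 − 199.571776 = 40.428224.
Round 1 (the employer proposes): the candidate can get 40.428224 next round, worth 0.68 × 40.428224 = 27.49119232 now, so the employer offers 27.49119232, keeping 212.50880768.

27.49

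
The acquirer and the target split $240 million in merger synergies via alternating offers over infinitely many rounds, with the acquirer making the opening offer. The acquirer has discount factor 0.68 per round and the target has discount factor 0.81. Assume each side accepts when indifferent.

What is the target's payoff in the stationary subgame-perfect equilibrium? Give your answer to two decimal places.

In a stationary SPE each proposer offers the other exactly their discounted continuation value.
If the acquirer keeps x when proposing and the target keeps y when proposing, then x = 240 − 0.81y and y = 240 − 0.68x.
Solving: x = 240(1 − 0.81) / (1 − 0.68·0.81) = 45.6 / 0.4492 ≈ 101.5138.
The target gets 240 − 101.5138 ≈ 138.4862.

138.49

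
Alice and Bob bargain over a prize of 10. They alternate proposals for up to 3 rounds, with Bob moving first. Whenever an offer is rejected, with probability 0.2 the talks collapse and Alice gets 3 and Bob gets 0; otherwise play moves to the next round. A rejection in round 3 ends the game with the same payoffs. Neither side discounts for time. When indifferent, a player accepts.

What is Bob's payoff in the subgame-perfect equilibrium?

By backward induction:
Round 3 (Bob proposes): Alice gets 3 if talks fail, so Bob offers 3 and keeps 7.
Round 2 (Alice proposes): rejecting gives Bob an expected 0.8 × 7 = 5.6. Alice offers 5.6 and keeps 10 − 5.6 = 4.4.
Round 1 (Bob proposes): rejecting gives Alice an expected 0.8 × 4.4 + 0.2 × 3 = 4.12; Bob offers that and keeps 5.88.

5.88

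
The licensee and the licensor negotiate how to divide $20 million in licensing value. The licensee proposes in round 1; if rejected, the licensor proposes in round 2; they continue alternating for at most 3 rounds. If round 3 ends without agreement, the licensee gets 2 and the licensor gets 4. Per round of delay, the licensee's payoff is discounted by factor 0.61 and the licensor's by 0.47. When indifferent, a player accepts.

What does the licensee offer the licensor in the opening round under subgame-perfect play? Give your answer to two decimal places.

4.81

By backward induction:
Round 3 (the licensee proposes): the licensor gets 4 if talks fail, so the licensee offers 4 and keeps 16.
Round 2 (the licensor proposes): the licensee can get 16 next round, worth 0.61 × 16 = 9.76 now. The licensor offers 9.76 and keeps 20 − 9.76 = 10.24.
Round 1 (the licensee proposes): the licensor can get 10.24 next round, worth 0.47 × 10.24 = 4.8128 now. The licensee offers 4.8128 and keeps 20 − 4.8128 = 15.1872.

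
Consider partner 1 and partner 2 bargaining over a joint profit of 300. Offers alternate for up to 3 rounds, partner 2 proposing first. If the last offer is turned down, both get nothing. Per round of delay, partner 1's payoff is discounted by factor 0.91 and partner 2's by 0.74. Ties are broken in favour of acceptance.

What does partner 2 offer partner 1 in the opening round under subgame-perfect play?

70.98

Round 3 (partner 2 proposes): partner 1 will accept anything ≥ 0, so partner 2 offers 0 and keeps 300.
Round 2 (partner 1 proposes): partner 2 can get 300 next round, worth 0.74 × 300 = 222 now, so partner 1 offers 222, keeping 78.
Round 1 (partner 2 proposes): partner 1 can get 78 next round, worth 0.91 × 78 = 70.98 now. Partner 2 offers 70.98 and keeps 300 − 70.98 = 229.02.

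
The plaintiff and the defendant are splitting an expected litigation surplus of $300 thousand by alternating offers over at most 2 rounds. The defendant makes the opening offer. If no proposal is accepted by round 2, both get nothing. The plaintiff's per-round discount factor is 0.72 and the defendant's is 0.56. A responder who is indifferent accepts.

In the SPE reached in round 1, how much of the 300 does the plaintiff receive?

216

By backward induction:
Round 2 (the plaintiff proposes): the defendant will accept anything ≥ 0, so the plaintiff offers 0 and keeps 300.
Round 1 (the defendant proposes): the plaintiff can get 300 next round, worth 0.72 × 300 = 216 now, so the defendant offers 216, keeping 84.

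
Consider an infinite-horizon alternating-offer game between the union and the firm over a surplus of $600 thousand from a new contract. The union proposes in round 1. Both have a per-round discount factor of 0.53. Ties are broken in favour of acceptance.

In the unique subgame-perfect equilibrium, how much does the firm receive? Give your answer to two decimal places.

When the union proposes, the firm accepts any offer worth at least 0.53 times what the firm would get by proposing next round; and vice versa.
This gives x = 600 − 0.53y and y = 600 − 0.53x, where x and y are each side's share when it proposes.
Hence (1 − 0.53·0.53)x = 600(1 − 0.53), i.e. 0.7191·x = 282.
x ≈ 392.1569; the firm's share is 600 − x ≈ 207.8431.

207.84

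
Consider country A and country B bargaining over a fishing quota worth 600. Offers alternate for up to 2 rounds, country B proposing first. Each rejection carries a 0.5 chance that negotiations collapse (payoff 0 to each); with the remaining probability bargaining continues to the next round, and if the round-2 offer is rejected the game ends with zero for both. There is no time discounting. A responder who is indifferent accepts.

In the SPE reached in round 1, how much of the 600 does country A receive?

300

By backward induction:
Round 2 (country A proposes): country B will accept anything ≥ 0, so country A offers 0 and keeps 600.
Round 1 (country B proposes): rejecting gives country A an expected 0.5 × 600 = 300, so country B offers 300, keeping 300.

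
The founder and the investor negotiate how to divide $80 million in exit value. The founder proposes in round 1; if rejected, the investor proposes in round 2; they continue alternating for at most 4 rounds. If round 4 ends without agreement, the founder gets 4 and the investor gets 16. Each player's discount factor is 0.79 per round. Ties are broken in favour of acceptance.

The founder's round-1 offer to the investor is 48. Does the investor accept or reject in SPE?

Round 4 (the investor proposes): the founder gets 4 if talks fail, so the investor offers 4 and keeps 76.
Round 3 (the founder proposes): the investor can get 76 next round, worth 0.79 × 76 = 60.04 now; the founder offers that and keeps 19.96.
Round 2 (the investor proposes): the founder can get 19.96 next round, worth 0.79 × 19.96 = 15.7684 now. The investor offers 15.7684 and keeps 80 − 15.7684 = 64.2316.
So by rejecting in round 1, the investor gets 64.2316 next round, worth 0.79 × 64.2316 = 50.742964 now.
Offer 48 < 50.742964, so the investor rejects.

Reject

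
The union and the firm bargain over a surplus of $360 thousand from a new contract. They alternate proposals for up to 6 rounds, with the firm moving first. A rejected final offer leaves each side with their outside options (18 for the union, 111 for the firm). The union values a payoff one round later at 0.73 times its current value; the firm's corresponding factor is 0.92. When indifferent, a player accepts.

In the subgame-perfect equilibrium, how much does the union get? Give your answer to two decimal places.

117.13

Round 6 (the union proposes): the firm gets 111 if talks fail, so the union offers 111 and keeps 249.
Round 5 (the firm proposes): the union can get 249 next round, worth 0.73 × 249 = 181.77 now, so the firm offers 181.77, keeping 178.23.
Round 4 (the union proposes): the firm can get 178.23 next round, worth 0.92 × 178.23 = 163.9716 now; the union offers that and keeps 196.0284.
Round 3 (the firm proposes): the union can get 196.0284 next round, worth 0.73 × 196.0284 = 143.100732 now. The firm offers 143.100732 and keeps 360 − 143.100732 = 216.899268.
Round 2 (the union proposes): the firm can get 216.899268 next round, worth 0.92 × 216.899268 = 199.54732656 now. The union offers 199.54732656 and keeps 360 − 199.54732656 = 160.45267344.
Round 1 (the firm proposes): the union can get 160.45267344 next round, worth 0.73 × 160.45267344 = 117.1304516112 now. The firm offers 117.1304516112 and keeps 360 − 117.1304516112 = 242.8695483888.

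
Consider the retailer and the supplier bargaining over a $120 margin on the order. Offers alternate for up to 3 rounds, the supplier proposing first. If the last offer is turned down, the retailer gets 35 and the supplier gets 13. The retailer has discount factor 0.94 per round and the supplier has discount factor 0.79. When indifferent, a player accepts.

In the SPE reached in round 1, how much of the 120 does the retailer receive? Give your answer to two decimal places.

Round 3 (the supplier proposes): the retailer gets 35 if talks fail, so the supplier offers 35 and keeps 85.
Round 2 (the retailer proposes): the supplier can get 85 next round, worth 0.79 × 85 = 67.15 now; the retailer offers that and keeps 52.85.
Round 1 (the supplier proposes): the retailer can get 52.85 next round, worth 0.94 × 52.85 = 49.679 now. The supplier offers 49.679 and keeps 120 − 49.679 = 70.321.

49.68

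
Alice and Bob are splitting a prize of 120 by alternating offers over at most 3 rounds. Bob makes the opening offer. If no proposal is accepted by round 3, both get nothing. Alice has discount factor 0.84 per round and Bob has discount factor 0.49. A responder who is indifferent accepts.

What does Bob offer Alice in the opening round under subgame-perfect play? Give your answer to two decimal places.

51.41

Round 3 (Bob proposes): Alice will accept anything ≥ 0, so Bob offers 0 and keeps 120.
Round 2 (Alice proposes): Bob can get 120 next round, worth 0.49 × 120 = 58.8 now; Alice offers that and keeps 61.2.
Round 1 (Bob proposes): Alice can get 61.2 next round, worth 0.84 × 61.2 = 51.408 now, so Bob offers 51.408, keeping 68.592.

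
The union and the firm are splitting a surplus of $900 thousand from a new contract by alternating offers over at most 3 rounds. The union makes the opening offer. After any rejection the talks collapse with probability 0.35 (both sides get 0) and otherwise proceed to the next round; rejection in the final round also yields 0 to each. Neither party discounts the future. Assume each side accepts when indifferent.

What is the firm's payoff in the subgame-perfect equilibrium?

204.75

Round 3 (the union proposes): rejection yields 0 for the firm; the union offers 0 and keeps 900.
Round 2 (the firm proposes): rejecting gives the union an expected 0.65 × 900 = 585; the firm offers that and keeps 315.
Round 1 (the union proposes): rejecting gives the firm an expected 0.65 × 315 = 204.75, so the union offers 204.75, keeping 695.25.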